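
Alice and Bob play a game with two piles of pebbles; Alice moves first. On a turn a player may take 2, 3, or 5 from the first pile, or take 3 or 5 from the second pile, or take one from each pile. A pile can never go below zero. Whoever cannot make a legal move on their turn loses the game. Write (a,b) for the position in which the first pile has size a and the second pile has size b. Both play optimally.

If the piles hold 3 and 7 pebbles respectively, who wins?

Build the W/L table. Terminal = L. A non-terminal position is W if it has a move to some L; otherwise it is L.
No move ever increases a pile, so every position that can arise here has a ≤ 3 and b ≤ 7; it is enough to label the cells with 0 ≤ a ≤ 3 and 0 ≤ b ≤ 7.
Every move lowers a or b (never raises either), so fill the grid row by row in increasing a, and left to right within a row: each cell's successors are then already labelled.
      b=0  b=1  b=2  b=3  b=4  b=5  b=6  b=7
a=0:    L    L    L    W    W    W    W    W
a=1:    L    W    W    W    L    W    L    W
a=2:    W    W    W    L    L    W    W    W
a=3:    W    W    W    L    W    W    W    L
Cells with no legal move (terminal, hence L): (0,0), (0,1), (0,2), (1,0).
The remaining L cells, each justified by listing all of its moves:
(1,4): L (options (1,1)(W), (0,3)(W) are all W)
(1,6): L (options (1,3)(W), (1,1)(W), (0,5)(W) are all W)
(2,3): L (options (0,3)(W), (2,0)(W), (1,2)(W) are all W)
(2,4): L (options (0,4)(W), (2,1)(W), (1,3)(W) are all W)
(3,3): L (options (1,3)(W), (0,3)(W), (3,0)(W), (2,2)(W) are all W)
(3,7): L (options (1,7)(W), (0,7)(W), (3,4)(W), (3,2)(W), (2,6)(W) are all W)
Every other cell has at least one move into one of the L cells above, so it is W.
The starting position (3,7) is L: whatever Alice does, the opponent receives a W position.

Bob wins.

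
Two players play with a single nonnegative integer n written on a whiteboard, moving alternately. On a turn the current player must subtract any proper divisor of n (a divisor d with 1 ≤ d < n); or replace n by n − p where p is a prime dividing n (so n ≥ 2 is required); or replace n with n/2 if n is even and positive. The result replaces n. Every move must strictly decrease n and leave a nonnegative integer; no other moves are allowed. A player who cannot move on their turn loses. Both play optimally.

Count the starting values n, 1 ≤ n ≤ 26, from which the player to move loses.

Use the standard recursion: the mover loses at a terminal position; elsewhere, the mover wins exactly when some move hands the opponent an L position.
n=0: no move → L
n=1: no move → L
n=2: reaches L-position 0 → W
n=3: reaches L-position 0 → W
n=4: only reaches 2(W), 3(W), all W → L
n=5: reaches L-position 0 → W
n=6: reaches L-position 4 → W
n=7: reaches L-position 0 → W
n=8: reaches L-position 4 → W
n=9: only reaches 6(W), 8(W), all W → L
n=10: reaches L-position 9 → W
n=11: reaches L-position 0 → W
n=12: reaches L-position 9 → W
n=13: reaches L-position 0 → W
n=14: only reaches 7(W), 12(W), 13(W), all W → L
n=15: reaches L-position 14 → W
n=16: reaches L-position 14 → W
n=17: reaches L-position 0 → W
n=18: reaches L-position 9 → W
n=19: reaches L-position 0 → W
n=20: only reaches 10(W), 15(W), 16(W), 18(W), 19(W), all W → L
n=21: reaches L-position 14 → W
n=22: reaches L-position 20 → W
n=23: reaches L-position 0 → W
n=24: reaches L-position 20 → W
n=25: reaches L-position 20 → W
n=26: only reaches 13(W), 24(W), 25(W), all W → L
L entries with 1 ≤ n ≤ 26 (n=0 is outside the asked range and is not counted): n = 1, 4, 9, 14, 20, 26; that makes 6.

6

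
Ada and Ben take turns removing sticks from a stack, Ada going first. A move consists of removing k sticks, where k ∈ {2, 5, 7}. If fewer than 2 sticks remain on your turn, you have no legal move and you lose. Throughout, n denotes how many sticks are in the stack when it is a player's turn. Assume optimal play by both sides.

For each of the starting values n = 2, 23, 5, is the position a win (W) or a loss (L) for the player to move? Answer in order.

Work bottom-up. With no move the player to move loses. Otherwise the position is W if at least one move leads to an L position for the opponent, and L if every move leads to a W.
n=0: no move → L
n=1: no move → L
n=2: can move to 0, which is L ⇒ W
n=3: can move to 1, which is L ⇒ W
n=4: the only move is to 2(W), a W ⇒ L
n=5: can move to 0, which is L ⇒ W
n=6: can move to 4, which is L ⇒ W
n=7: can move to 0, which is L ⇒ W
n=8: can move to 1, which is L ⇒ W
n=9: can move to 4, which is L ⇒ W
n=10: moves to 8(W), 5(W), 3(W); every one is W ⇒ L
n=11: can move to 4, which is L ⇒ W
n=12: can move to 10, which is L ⇒ W
n=13: moves to 11(W), 8(W), 6(W); every one is W ⇒ L
n=14: moves to 12(W), 9(W), 7(W); every one is W ⇒ L
n=15: can move to 13, which is L ⇒ W
n=16: can move to 14, which is L ⇒ W
n=17: can move to 10, which is L ⇒ W
n=18: can move to 13, which is L ⇒ W
n=19: can move to 14, which is L ⇒ W
n=20: can move to 13, which is L ⇒ W
n=21: can move to 14, which is L ⇒ W
n=22: moves to 20(W), 17(W), 15(W); every one is W ⇒ L
n=23: moves to 21(W), 18(W), 16(W); every one is W ⇒ L

2: W, 23: L, 5: W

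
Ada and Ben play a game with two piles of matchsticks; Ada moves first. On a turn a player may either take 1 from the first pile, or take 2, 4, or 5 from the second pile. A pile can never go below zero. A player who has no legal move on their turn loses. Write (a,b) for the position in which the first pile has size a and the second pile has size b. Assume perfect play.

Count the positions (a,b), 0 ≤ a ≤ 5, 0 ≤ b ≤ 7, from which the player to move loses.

Work bottom-up. With no move the player to move loses. Otherwise the position is W if at least one move leads to an L position for the opponent, and L if every move leads to a W.
Every move lowers a or b (never raises either), so fill the grid row by row in increasing a, and left to right within a row: each cell's successors are then already labelled.
      b=0  b=1  b=2  b=3  b=4  b=5  b=6  b=7
a=0:    L    L    W    W    W    W    W    L
a=1:    W    W    L    L    W    W    W    W
a=2:    L    L    W    W    W    W    W    L
a=3:    W    W    L    L    W    W    W    W
a=4:    L    L    W    W    W    W    W    L
a=5:    W    W    L    L    W    W    W    W
Cells with no legal move (terminal, hence L): (0,0), (0,1).
The remaining L cells, each justified by listing all of its moves:
(0,7): moves to (0,5)(W), (0,3)(W), (0,2)(W); every one is W ⇒ L
(1,2): moves to (0,2)(W), (1,0)(W); every one is W ⇒ L
(1,3): moves to (0,3)(W), (1,1)(W); every one is W ⇒ L
(2,0): the only move is to (1,0)(W), a W ⇒ L
(2,1): the only move is to (1,1)(W), a W ⇒ L
(2,7): moves to (1,7)(W), (2,5)(W), (2,3)(W), (2,2)(W); every one is W ⇒ L
(3,2): moves to (2,2)(W), (3,0)(W); every one is W ⇒ L
(3,3): moves to (2,3)(W), (3,1)(W); every one is W ⇒ L
(4,0): the only move is to (3,0)(W), a W ⇒ L
(4,1): the only move is to (3,1)(W), a W ⇒ L
(4,7): moves to (3,7)(W), (4,5)(W), (4,3)(W), (4,2)(W); every one is W ⇒ L
(5,2): moves to (4,2)(W), (5,0)(W); every one is W ⇒ L
(5,3): moves to (4,3)(W), (5,1)(W); every one is W ⇒ L
Every other cell has at least one move into one of the L cells above, so it is W.
L cells per row: a=0: 3, a=1: 2, a=2: 3, a=3: 2, a=4: 3, a=5: 2; total 15.

15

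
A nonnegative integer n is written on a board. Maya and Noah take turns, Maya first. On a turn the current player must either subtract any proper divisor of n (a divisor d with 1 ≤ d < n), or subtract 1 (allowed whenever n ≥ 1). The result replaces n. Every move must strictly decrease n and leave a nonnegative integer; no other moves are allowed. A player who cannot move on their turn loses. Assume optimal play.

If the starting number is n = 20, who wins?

Maya wins.

Classify positions by backward induction: terminal positions (no move available) are L. From any other position, the mover wins iff some move reaches an L.
n=0: no move → L
n=1: reaches L-position 0 → W
n=2: only reaches 1(W), which is W → L
n=3: reaches L-position 2 → W
n=4: reaches L-position 2 → W
n=5: only reaches 4(W), which is W → L
n=6: reaches L-position 5 → W
n=7: only reaches 6(W), which is W → L
n=8: reaches L-position 7 → W
n=9: only reaches 6(W), 8(W), all W → L
n=10: reaches L-position 5 → W
n=11: only reaches 10(W), which is W → L
n=12: reaches L-position 9 → W
n=13: only reaches 12(W), which is W → L
n=14: reaches L-position 7 → W
n=15: only reaches 10(W), 12(W), 14(W), all W → L
n=16: reaches L-position 15 → W
n=17: only reaches 16(W), which is W → L
n=18: reaches L-position 9 → W
n=19: only reaches 18(W), which is W → L
n=20: reaches L-position 15 → W
From 20 Maya can move to 15, reaching an L position.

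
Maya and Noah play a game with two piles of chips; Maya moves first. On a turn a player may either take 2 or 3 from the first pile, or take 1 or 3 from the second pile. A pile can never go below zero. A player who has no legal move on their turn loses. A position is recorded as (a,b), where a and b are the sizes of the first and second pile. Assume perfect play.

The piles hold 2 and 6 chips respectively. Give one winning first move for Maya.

Positions with no move are L. A position that does have a move is losing for the player to move precisely when every available move leads to a winning position for the opponent. Fill in the labels:
No move ever increases a pile, so every position that can arise here has a ≤ 2 and b ≤ 6; it is enough to label the cells with 0 ≤ a ≤ 2 and 0 ≤ b ≤ 6.
Every move lowers a or b (never raises either), so fill the grid row by row in increasing a, and left to right within a row: each cell's successors are then already labelled.
      b=0  b=1  b=2  b=3  b=4  b=5  b=6
a=0:    L    W    L    W    L    W    L
a=1:    L    W    L    W    L    W    L
a=2:    W    L    W    L    W    L    W
Cells with no legal move (terminal, hence L): (0,0), (1,0).
The remaining L cells, each justified by listing all of its moves:
(0,2): the only move is to (0,1)(W), a W ⇒ L
(0,4): moves to (0,3)(W), (0,1)(W); every one is W ⇒ L
(0,6): moves to (0,5)(W), (0,3)(W); every one is W ⇒ L
(1,2): the only move is to (1,1)(W), a W ⇒ L
(1,4): moves to (1,3)(W), (1,1)(W); every one is W ⇒ L
(1,6): moves to (1,5)(W), (1,3)(W); every one is W ⇒ L
(2,1): moves to (0,1)(W), (2,0)(W); every one is W ⇒ L
(2,3): moves to (0,3)(W), (2,2)(W), (2,0)(W); every one is W ⇒ L
(2,5): moves to (0,5)(W), (2,4)(W), (2,2)(W); every one is W ⇒ L
Every other cell has at least one move into one of the L cells above, so it is W.
From (2,6), the L positions reachable in one move are: (0,6), (2,5), (2,3). Any move reaching one of these is winning.

Move to (0,6).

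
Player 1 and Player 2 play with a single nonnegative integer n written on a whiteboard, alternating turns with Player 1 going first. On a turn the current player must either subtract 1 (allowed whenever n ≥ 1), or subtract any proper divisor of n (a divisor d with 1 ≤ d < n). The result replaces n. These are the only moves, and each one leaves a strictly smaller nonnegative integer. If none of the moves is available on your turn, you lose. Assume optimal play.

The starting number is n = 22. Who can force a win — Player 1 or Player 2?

Build the W/L table. Terminal = L. A non-terminal position is W if it has a move to some L; otherwise it is L.
n=0: no move → L
n=1: reaches L-position 0 → W
n=2: only reaches 1(W), which is W → L
n=3: reaches L-position 2 → W
n=4: reaches L-position 2 → W
n=5: only reaches 4(W), which is W → L
n=6: reaches L-position 5 → W
n=7: only reaches 6(W), which is W → L
n=8: reaches L-position 7 → W
n=9: only reaches 6(W), 8(W), all W → L
n=10: reaches L-position 5 → W
n=11: only reaches 10(W), which is W → L
n=12: reaches L-position 9 → W
n=13: only reaches 12(W), which is W → L
n=14: reaches L-position 7 → W
n=15: only reaches 10(W), 12(W), 14(W), all W → L
n=16: reaches L-position 15 → W
n=17: only reaches 16(W), which is W → L
n=18: reaches L-position 9 → W
n=19: only reaches 18(W), which is W → L
n=20: reaches L-position 15 → W
n=21: only reaches 14(W), 18(W), 20(W), all W → L
n=22: reaches L-position 11 → W
From 22 Player 1 can move to 11, reaching an L position.

Player 1 wins.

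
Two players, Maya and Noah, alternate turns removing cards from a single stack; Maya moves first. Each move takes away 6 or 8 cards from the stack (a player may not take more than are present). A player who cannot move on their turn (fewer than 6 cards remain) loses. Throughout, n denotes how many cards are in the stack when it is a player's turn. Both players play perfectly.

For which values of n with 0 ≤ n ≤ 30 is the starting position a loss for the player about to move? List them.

Work bottom-up. With no move the player to move loses. Otherwise the position is W if at least one move leads to an L position for the opponent, and L if every move leads to a W.
n=0: no move → L
n=1: no move → L
n=2: no move → L
n=3: no move → L
n=4: no move → L
n=5: no move → L
n=6: →0(L), so W
n=7: →1(L), so W
n=8: →2(L), so W
n=9: →3(L), so W
n=10: →4(L), so W
n=11: →5(L), so W
n=12: →4(L), so W
n=13: →5(L), so W
n=14: →8(W), 6(W) — all W, so L
n=15: →9(W), 7(W) — all W, so L
n=16: →10(W), 8(W) — all W, so L
n=17: →11(W), 9(W) — all W, so L
n=18: →12(W), 10(W) — all W, so L
n=19: →13(W), 11(W) — all W, so L
n=20: →14(L), so W
n=21: →15(L), so W
n=22: →16(L), so W
n=23: →17(L), so W
n=24: →18(L), so W
n=25: →19(L), so W
n=26: →18(L), so W
n=27: →19(L), so W
n=28: →22(W), 20(W) — all W, so L
n=29: →23(W), 21(W) — all W, so L
n=30: →24(W), 22(W) — all W, so L
The losing starting values of n are exactly the entries labelled L in this table (15 of them).

0, 1, 2, 3, 4, 5, 14, 15, 16, 17, 18, 19, 28, 29, 30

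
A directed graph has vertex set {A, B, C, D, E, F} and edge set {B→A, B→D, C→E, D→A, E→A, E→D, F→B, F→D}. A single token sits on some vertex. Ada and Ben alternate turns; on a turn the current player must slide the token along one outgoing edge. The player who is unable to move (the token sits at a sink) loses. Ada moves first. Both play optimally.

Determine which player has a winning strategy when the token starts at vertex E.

Classify positions by backward induction: terminal positions (no move available) are L. From any other position, the mover wins iff some move reaches an L.
Every edge goes from a vertex to one that appears earlier in the order A, D, B, E, C, F, so processing vertices in that order labels each vertex after all of its successors.
A: no outgoing edge → L
D: reaches L-position A → W
B: reaches L-position A → W
E: reaches L-position A → W
C: only reaches E(W), which is W → L
F: only reaches B(W), D(W), all W → L
The starting position E is W: Ada should move to A, handing over an L position.

Ada wins.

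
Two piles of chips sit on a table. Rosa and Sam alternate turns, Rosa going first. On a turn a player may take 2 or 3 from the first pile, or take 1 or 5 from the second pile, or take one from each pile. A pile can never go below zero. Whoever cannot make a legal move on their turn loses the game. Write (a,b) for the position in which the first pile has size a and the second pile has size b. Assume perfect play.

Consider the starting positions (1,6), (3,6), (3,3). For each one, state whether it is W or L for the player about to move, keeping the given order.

(1,6): L, (3,6): W, (3,3): L

Use the standard recursion: the mover loses at a terminal position; elsewhere, the mover wins exactly when some move hands the opponent an L position.
No move ever increases a pile, so every position that can arise here has a ≤ 3 and b ≤ 6; it is enough to label the cells with 0 ≤ a ≤ 3 and 0 ≤ b ≤ 6.
Every move lowers a or b (never raises either), so fill the grid row by row in increasing a, and left to right within a row: each cell's successors are then already labelled.
      b=0  b=1  b=2  b=3  b=4  b=5  b=6
a=0:    L    W    L    W    L    W    L
a=1:    L    W    L    W    L    W    L
a=2:    W    W    W    W    W    W    W
a=3:    W    L    W    L    W    L    W
Cells with no legal move (terminal, hence L): (0,0), (1,0).
The remaining L cells, each justified by listing all of its moves:
(0,2): the only move is to (0,1)(W), a W ⇒ L
(0,4): the only move is to (0,3)(W), a W ⇒ L
(0,6): moves to (0,5)(W), (0,1)(W); every one is W ⇒ L
(1,2): moves to (1,1)(W), (0,1)(W); every one is W ⇒ L
(1,4): moves to (1,3)(W), (0,3)(W); every one is W ⇒ L
(1,6): moves to (1,5)(W), (1,1)(W), (0,5)(W); every one is W ⇒ L
(3,1): moves to (1,1)(W), (0,1)(W), (3,0)(W), (2,0)(W); every one is W ⇒ L
(3,3): moves to (1,3)(W), (0,3)(W), (3,2)(W), (2,2)(W); every one is W ⇒ L
(3,5): moves to (1,5)(W), (0,5)(W), (3,4)(W), (3,0)(W), (2,4)(W); every one is W ⇒ L
Every other cell has at least one move into one of the L cells above, so it is W.
(1,6): one of the L cells justified above, so L
(3,6): the move to (1,6) reaches an L cell, so W
(3,3): one of the L cells justified above, so L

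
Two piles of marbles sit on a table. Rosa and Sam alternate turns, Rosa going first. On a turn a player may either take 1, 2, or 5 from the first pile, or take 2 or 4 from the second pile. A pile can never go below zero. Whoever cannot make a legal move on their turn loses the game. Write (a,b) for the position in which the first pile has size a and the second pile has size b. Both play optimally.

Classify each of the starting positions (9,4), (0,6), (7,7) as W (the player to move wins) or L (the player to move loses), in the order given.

(9,4): W, (0,6): L, (7,7): W

Use the standard recursion: the mover loses at a terminal position; elsewhere, the mover wins exactly when some move hands the opponent an L position.
No move ever increases a pile, so every position that can arise here has a ≤ 9 and b ≤ 7; it is enough to label the cells with 0 ≤ a ≤ 9 and 0 ≤ b ≤ 7.
Every move lowers a or b (never raises either), so fill the grid row by row in increasing a, and left to right within a row: each cell's successors are then already labelled.
      b=0  b=1  b=2  b=3  b=4  b=5  b=6  b=7
a=0:    L    L    W    W    W    W    L    L
a=1:    W    W    L    L    W    W    W    W
a=2:    W    W    W    W    L    L    W    W
a=3:    L    L    W    W    W    W    L    L
a=4:    W    W    L    L    W    W    W    W
a=5:    W    W    W    W    L    L    W    W
a=6:    L    L    W    W    W    W    L    L
a=7:    W    W    L    L    W    W    W    W
a=8:    W    W    W    W    L    L    W    W
a=9:    L    L    W    W    W    W    L    L
Cells with no legal move (terminal, hence L): (0,0), (0,1).
The remaining L cells, each justified by listing all of its moves:
(0,6): L (options (0,4)(W), (0,2)(W) are all W)
(0,7): L (options (0,5)(W), (0,3)(W) are all W)
(1,2): L (options (0,2)(W), (1,0)(W) are all W)
(1,3): L (options (0,3)(W), (1,1)(W) are all W)
(2,4): L (options (1,4)(W), (0,4)(W), (2,2)(W), (2,0)(W) are all W)
(2,5): L (options (1,5)(W), (0,5)(W), (2,3)(W), (2,1)(W) are all W)
(3,0): L (options (2,0)(W), (1,0)(W) are all W)
(3,1): L (options (2,1)(W), (1,1)(W) are all W)
(3,6): L (options (2,6)(W), (1,6)(W), (3,4)(W), (3,2)(W) are all W)
(3,7): L (options (2,7)(W), (1,7)(W), (3,5)(W), (3,3)(W) are all W)
(4,2): L (options (3,2)(W), (2,2)(W), (4,0)(W) are all W)
(4,3): L (options (3,3)(W), (2,3)(W), (4,1)(W) are all W)
(5,4): L (options (4,4)(W), (3,4)(W), (0,4)(W), (5,2)(W), (5,0)(W) are all W)
(5,5): L (options (4,5)(W), (3,5)(W), (0,5)(W), (5,3)(W), (5,1)(W) are all W)
(6,0): L (options (5,0)(W), (4,0)(W), (1,0)(W) are all W)
(6,1): L (options (5,1)(W), (4,1)(W), (1,1)(W) are all W)
(6,6): L (options (5,6)(W), (4,6)(W), (1,6)(W), (6,4)(W), (6,2)(W) are all W)
(6,7): L (options (5,7)(W), (4,7)(W), (1,7)(W), (6,5)(W), (6,3)(W) are all W)
(7,2): L (options (6,2)(W), (5,2)(W), (2,2)(W), (7,0)(W) are all W)
(7,3): L (options (6,3)(W), (5,3)(W), (2,3)(W), (7,1)(W) are all W)
(8,4): L (options (7,4)(W), (6,4)(W), (3,4)(W), (8,2)(W), (8,0)(W) are all W)
(8,5): L (options (7,5)(W), (6,5)(W), (3,5)(W), (8,3)(W), (8,1)(W) are all W)
(9,0): L (options (8,0)(W), (7,0)(W), (4,0)(W) are all W)
(9,1): L (options (8,1)(W), (7,1)(W), (4,1)(W) are all W)
(9,6): L (options (8,6)(W), (7,6)(W), (4,6)(W), (9,4)(W), (9,2)(W) are all W)
(9,7): L (options (8,7)(W), (7,7)(W), (4,7)(W), (9,5)(W), (9,3)(W) are all W)
Every other cell has at least one move into one of the L cells above, so it is W.
(9,4): the move to (8,4) reaches an L cell, so W
(0,6): one of the L cells justified above, so L
(7,7): the move to (6,7) reaches an L cell, so W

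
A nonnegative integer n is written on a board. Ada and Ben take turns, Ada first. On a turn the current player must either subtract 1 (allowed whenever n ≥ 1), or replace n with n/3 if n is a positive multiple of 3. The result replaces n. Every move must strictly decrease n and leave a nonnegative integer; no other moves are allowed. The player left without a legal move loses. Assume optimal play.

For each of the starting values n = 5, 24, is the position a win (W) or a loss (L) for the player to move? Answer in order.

5: W, 24: L

Label each position W (a win for the player to move) or L (a loss). A position with no legal move is L; any other position is W exactly when some move reaches an L, and L when every move reaches a W.
n=0: no move → L
n=1: →0(L), so W
n=2: →1(W) only, which is W, so L
n=3: →2(L), so W
n=4: →3(W) only, which is W, so L
n=5: →4(L), so W
n=6: →2(L), so W
n=7: →6(W) only, which is W, so L
n=8: →7(L), so W
n=9: →3(W), 8(W) — all W, so L
n=10: →9(L), so W
n=11: →10(W) only, which is W, so L
n=12: →4(L), so W
n=13: →12(W) only, which is W, so L
n=14: →13(L), so W
n=15: →5(W), 14(W) — all W, so L
n=16: →15(L), so W
n=17: →16(W) only, which is W, so L
n=18: →17(L), so W
n=19: →18(W) only, which is W, so L
n=20: →19(L), so W
n=21: →7(L), so W
n=22: →21(W) only, which is W, so L
n=23: →22(L), so W
n=24: →8(W), 23(W) — all W, so L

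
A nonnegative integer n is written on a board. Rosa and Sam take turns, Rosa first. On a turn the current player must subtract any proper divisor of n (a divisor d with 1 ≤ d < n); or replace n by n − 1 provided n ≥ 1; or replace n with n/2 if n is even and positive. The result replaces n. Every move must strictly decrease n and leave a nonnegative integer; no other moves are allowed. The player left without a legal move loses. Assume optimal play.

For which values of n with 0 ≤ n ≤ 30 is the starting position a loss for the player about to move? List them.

0, 2, 5, 7, 9, 11, 13, 15, 17, 19, 21, 23, 25, 27, 29

Build the W/L table. Terminal = L. A non-terminal position is W if it has a move to some L; otherwise it is L.
n=0: no move → L
n=1: can move to 0, which is L ⇒ W
n=2: the only move is to 1(W), a W ⇒ L
n=3: can move to 2, which is L ⇒ W
n=4: can move to 2, which is L ⇒ W
n=5: the only move is to 4(W), a W ⇒ L
n=6: can move to 5, which is L ⇒ W
n=7: the only move is to 6(W), a W ⇒ L
n=8: can move to 7, which is L ⇒ W
n=9: moves to 6(W), 8(W); every one is W ⇒ L
n=10: can move to 5, which is L ⇒ W
n=11: the only move is to 10(W), a W ⇒ L
n=12: can move to 9, which is L ⇒ W
n=13: the only move is to 12(W), a W ⇒ L
n=14: can move to 7, which is L ⇒ W
n=15: moves to 10(W), 12(W), 14(W); every one is W ⇒ L
n=16: can move to 15, which is L ⇒ W
n=17: the only move is to 16(W), a W ⇒ L
n=18: can move to 9, which is L ⇒ W
n=19: the only move is to 18(W), a W ⇒ L
n=20: can move to 15, which is L ⇒ W
n=21: moves to 14(W), 18(W), 20(W); every one is W ⇒ L
n=22: can move to 11, which is L ⇒ W
n=23: the only move is to 22(W), a W ⇒ L
n=24: can move to 21, which is L ⇒ W
n=25: moves to 20(W), 24(W); every one is W ⇒ L
n=26: can move to 13, which is L ⇒ W
n=27: moves to 18(W), 24(W), 26(W); every one is W ⇒ L
n=28: can move to 21, which is L ⇒ W
n=29: the only move is to 28(W), a W ⇒ L
n=30: can move to 15, which is L ⇒ W
The losing starting values of n are exactly the entries labelled L in this table (15 of them).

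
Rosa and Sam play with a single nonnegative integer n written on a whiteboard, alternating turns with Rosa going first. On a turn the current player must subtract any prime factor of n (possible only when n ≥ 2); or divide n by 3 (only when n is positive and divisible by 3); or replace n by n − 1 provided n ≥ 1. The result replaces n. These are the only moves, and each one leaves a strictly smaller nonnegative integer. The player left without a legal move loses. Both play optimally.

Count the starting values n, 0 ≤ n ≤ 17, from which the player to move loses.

Positions with no move are L. A position that does have a move is losing for the player to move precisely when every available move leads to a winning position for the opponent. Fill in the labels:
n=0: no move → L
n=1: can move to 0, which is L ⇒ W
n=2: can move to 0, which is L ⇒ W
n=3: can move to 0, which is L ⇒ W
n=4: moves to 2(W), 3(W); every one is W ⇒ L
n=5: can move to 0, which is L ⇒ W
n=6: can move to 4, which is L ⇒ W
n=7: can move to 0, which is L ⇒ W
n=8: moves to 6(W), 7(W); every one is W ⇒ L
n=9: can move to 8, which is L ⇒ W
n=10: can move to 8, which is L ⇒ W
n=11: can move to 0, which is L ⇒ W
n=12: can move to 4, which is L ⇒ W
n=13: can move to 0, which is L ⇒ W
n=14: moves to 7(W), 12(W), 13(W); every one is W ⇒ L
n=15: can move to 14, which is L ⇒ W
n=16: can move to 14, which is L ⇒ W
n=17: can move to 0, which is L ⇒ W
L entries with 0 ≤ n ≤ 17: n = 0, 4, 8, 14; that makes 4.

4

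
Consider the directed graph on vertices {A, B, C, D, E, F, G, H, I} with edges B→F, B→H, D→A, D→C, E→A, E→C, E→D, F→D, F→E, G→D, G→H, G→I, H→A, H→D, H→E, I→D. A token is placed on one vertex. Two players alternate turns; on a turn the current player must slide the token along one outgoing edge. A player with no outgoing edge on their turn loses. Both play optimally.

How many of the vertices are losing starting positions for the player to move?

4

Positions with no move are L. A position that does have a move is losing for the player to move precisely when every available move leads to a winning position for the opponent. Fill in the labels:
Every edge goes from a vertex to one that appears earlier in the order C, A, D, E, F, H, B, I, G, so processing vertices in that order labels each vertex after all of its successors.
C: no outgoing edge → L
A: no outgoing edge → L
D: reaches L-position A → W
E: reaches L-position A → W
F: only reaches E(W), D(W), all W → L
H: reaches L-position A → W
B: reaches L-position F → W
I: only reaches D(W), which is W → L
G: reaches L-position I → W
The L vertices are A, C, F, I; that is 4 in all.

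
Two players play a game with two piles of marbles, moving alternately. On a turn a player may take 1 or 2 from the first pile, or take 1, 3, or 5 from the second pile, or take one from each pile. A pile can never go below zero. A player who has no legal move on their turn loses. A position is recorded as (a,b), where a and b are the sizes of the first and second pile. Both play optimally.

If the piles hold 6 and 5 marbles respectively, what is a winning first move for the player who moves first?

Move to (6,0).

Classify positions by backward induction: terminal positions (no move available) are L. From any other position, the mover wins iff some move reaches an L.
No move ever increases a pile, so every position that can arise here has a ≤ 6 and b ≤ 5; it is enough to label the cells with 0 ≤ a ≤ 6 and 0 ≤ b ≤ 5.
Every move lowers a or b (never raises either), so fill the grid row by row in increasing a, and left to right within a row: each cell's successors are then already labelled.
      b=0  b=1  b=2  b=3  b=4  b=5
a=0:    L    W    L    W    L    W
a=1:    W    W    W    W    W    W
a=2:    W    L    W    L    W    L
a=3:    L    W    W    W    W    W
a=4:    W    W    L    W    L    W
a=5:    W    L    W    W    W    W
a=6:    L    W    W    W    W    W
Cells with no legal move (terminal, hence L): (0,0).
The remaining L cells, each justified by listing all of its moves:
(0,2): →(0,1)(W) only, which is W, so L
(0,4): →(0,3)(W), (0,1)(W) — all W, so L
(2,1): →(1,1)(W), (0,1)(W), (2,0)(W), (1,0)(W) — all W, so L
(2,3): →(1,3)(W), (0,3)(W), (2,2)(W), (2,0)(W), (1,2)(W) — all W, so L
(2,5): →(1,5)(W), (0,5)(W), (2,4)(W), (2,2)(W), (2,0)(W), (1,4)(W) — all W, so L
(3,0): →(2,0)(W), (1,0)(W) — all W, so L
(4,2): →(3,2)(W), (2,2)(W), (4,1)(W), (3,1)(W) — all W, so L
(4,4): →(3,4)(W), (2,4)(W), (4,3)(W), (4,1)(W), (3,3)(W) — all W, so L
(5,1): →(4,1)(W), (3,1)(W), (5,0)(W), (4,0)(W) — all W, so L
(6,0): →(5,0)(W), (4,0)(W) — all W, so L
Every other cell has at least one move into one of the L cells above, so it is W.
From (6,5), the L positions reachable in one move are: (6,0).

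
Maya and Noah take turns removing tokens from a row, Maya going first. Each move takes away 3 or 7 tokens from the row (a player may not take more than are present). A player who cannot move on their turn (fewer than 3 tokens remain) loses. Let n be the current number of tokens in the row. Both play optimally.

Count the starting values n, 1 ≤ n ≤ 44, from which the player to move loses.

Work bottom-up. With no move the player to move loses. Otherwise the position is W if at least one move leads to an L position for the opponent, and L if every move leads to a W.
n=0: no move → L
n=1: no move → L
n=2: no move → L
n=3: can move to 0, which is L ⇒ W
n=4: can move to 1, which is L ⇒ W
n=5: can move to 2, which is L ⇒ W
n=6: the only move is to 3(W), a W ⇒ L
n=7: can move to 0, which is L ⇒ W
n=8: can move to 1, which is L ⇒ W
n=9: can move to 6, which is L ⇒ W
n=10: moves to 7(W), 3(W); every one is W ⇒ L
n=11: moves to 8(W), 4(W); every one is W ⇒ L
n=12: moves to 9(W), 5(W); every one is W ⇒ L
n=13: can move to 10, which is L ⇒ W
n=14: can move to 11, which is L ⇒ W
n=15: can move to 12, which is L ⇒ W
n=16: moves to 13(W), 9(W); every one is W ⇒ L
n=17: can move to 10, which is L ⇒ W
n=18: can move to 11, which is L ⇒ W
n=19: can move to 16, which is L ⇒ W
n=20: moves to 17(W), 13(W); every one is W ⇒ L
n=21: moves to 18(W), 14(W); every one is W ⇒ L
n=22: moves to 19(W), 15(W); every one is W ⇒ L
n=23: can move to 20, which is L ⇒ W
n=24: can move to 21, which is L ⇒ W
n=25: can move to 22, which is L ⇒ W
n=26: moves to 23(W), 19(W); every one is W ⇒ L
n=27: can move to 20, which is L ⇒ W
n=28: can move to 21, which is L ⇒ W
n=29: can move to 26, which is L ⇒ W
n=30: moves to 27(W), 23(W); every one is W ⇒ L
n=31: moves to 28(W), 24(W); every one is W ⇒ L
n=32: moves to 29(W), 25(W); every one is W ⇒ L
n=33: can move to 30, which is L ⇒ W
n=34: can move to 31, which is L ⇒ W
n=35: can move to 32, which is L ⇒ W
n=36: moves to 33(W), 29(W); every one is W ⇒ L
n=37: can move to 30, which is L ⇒ W
n=38: can move to 31, which is L ⇒ W
n=39: can move to 36, which is L ⇒ W
n=40: moves to 37(W), 33(W); every one is W ⇒ L
n=41: moves to 38(W), 34(W); every one is W ⇒ L
n=42: moves to 39(W), 35(W); every one is W ⇒ L
n=43: can move to 40, which is L ⇒ W
n=44: can move to 41, which is L ⇒ W
L entries with 1 ≤ n ≤ 44 (n=0 is outside the asked range and is not counted): n = 1, 2, 6, 10, 11, 12, 16, 20, 21, 22, 26, 30, 31, 32, 36, 40, 41, 42; that makes 18.

18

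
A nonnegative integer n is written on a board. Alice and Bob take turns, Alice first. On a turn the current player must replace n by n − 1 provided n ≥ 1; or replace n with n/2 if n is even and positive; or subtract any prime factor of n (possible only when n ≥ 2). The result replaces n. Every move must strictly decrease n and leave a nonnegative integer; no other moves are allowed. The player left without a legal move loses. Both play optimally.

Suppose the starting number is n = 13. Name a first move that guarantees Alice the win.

Move to 0.

Use the standard recursion: the mover loses at a terminal position; elsewhere, the mover wins exactly when some move hands the opponent an L position.
n=0: no move → L
n=1: reaches L-position 0 → W
n=2: reaches L-position 0 → W
n=3: reaches L-position 0 → W
n=4: only reaches 2(W), 3(W), all W → L
n=5: reaches L-position 0 → W
n=6: reaches L-position 4 → W
n=7: reaches L-position 0 → W
n=8: reaches L-position 4 → W
n=9: only reaches 6(W), 8(W), all W → L
n=10: reaches L-position 9 → W
n=11: reaches L-position 0 → W
n=12: reaches L-position 9 → W
n=13: reaches L-position 0 → W
From 13, the L positions reachable in one move are: 0.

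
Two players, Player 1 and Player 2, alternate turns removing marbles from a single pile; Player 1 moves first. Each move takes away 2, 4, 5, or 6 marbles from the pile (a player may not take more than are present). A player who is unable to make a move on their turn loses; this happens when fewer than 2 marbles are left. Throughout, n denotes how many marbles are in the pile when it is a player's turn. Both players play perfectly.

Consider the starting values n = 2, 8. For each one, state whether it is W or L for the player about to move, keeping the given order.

2: W, 8: L

Label each position W (a win for the player to move) or L (a loss). A position with no legal move is L; any other position is W exactly when some move reaches an L, and L when every move reaches a W.
n=0: no move → L
n=1: no move → L
n=2: →0(L), so W
n=3: →1(L), so W
n=4: →0(L), so W
n=5: →1(L), so W
n=6: →1(L), so W
n=7: →1(L), so W
n=8: →6(W), 4(W), 3(W), 2(W) — all W, so L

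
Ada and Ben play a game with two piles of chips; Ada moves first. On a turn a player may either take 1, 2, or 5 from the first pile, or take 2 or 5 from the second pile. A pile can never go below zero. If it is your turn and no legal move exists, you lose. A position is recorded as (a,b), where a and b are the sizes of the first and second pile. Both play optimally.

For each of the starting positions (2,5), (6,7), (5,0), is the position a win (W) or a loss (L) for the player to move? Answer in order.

Use the standard recursion: the mover loses at a terminal position; elsewhere, the mover wins exactly when some move hands the opponent an L position.
No move ever increases a pile, so every position that can arise here has a ≤ 6 and b ≤ 7; it is enough to label the cells with 0 ≤ a ≤ 6 and 0 ≤ b ≤ 7.
Every move lowers a or b (never raises either), so fill the grid row by row in increasing a, and left to right within a row: each cell's successors are then already labelled.
      b=0  b=1  b=2  b=3  b=4  b=5  b=6  b=7
a=0:    L    L    W    W    L    W    W    L
a=1:    W    W    L    L    W    W    L    W
a=2:    W    W    W    W    W    L    W    W
a=3:    L    L    W    W    L    W    W    L
a=4:    W    W    L    L    W    W    L    W
a=5:    W    W    W    W    W    L    W    W
a=6:    L    L    W    W    L    W    W    L
Cells with no legal move (terminal, hence L): (0,0), (0,1).
The remaining L cells, each justified by listing all of its moves:
(0,4): L (sole option (0,2)(W) is W)
(0,7): L (options (0,5)(W), (0,2)(W) are all W)
(1,2): L (options (0,2)(W), (1,0)(W) are all W)
(1,3): L (options (0,3)(W), (1,1)(W) are all W)
(1,6): L (options (0,6)(W), (1,4)(W), (1,1)(W) are all W)
(2,5): L (options (1,5)(W), (0,5)(W), (2,3)(W), (2,0)(W) are all W)
(3,0): L (options (2,0)(W), (1,0)(W) are all W)
(3,1): L (options (2,1)(W), (1,1)(W) are all W)
(3,4): L (options (2,4)(W), (1,4)(W), (3,2)(W) are all W)
(3,7): L (options (2,7)(W), (1,7)(W), (3,5)(W), (3,2)(W) are all W)
(4,2): L (options (3,2)(W), (2,2)(W), (4,0)(W) are all W)
(4,3): L (options (3,3)(W), (2,3)(W), (4,1)(W) are all W)
(4,6): L (options (3,6)(W), (2,6)(W), (4,4)(W), (4,1)(W) are all W)
(5,5): L (options (4,5)(W), (3,5)(W), (0,5)(W), (5,3)(W), (5,0)(W) are all W)
(6,0): L (options (5,0)(W), (4,0)(W), (1,0)(W) are all W)
(6,1): L (options (5,1)(W), (4,1)(W), (1,1)(W) are all W)
(6,4): L (options (5,4)(W), (4,4)(W), (1,4)(W), (6,2)(W) are all W)
(6,7): L (options (5,7)(W), (4,7)(W), (1,7)(W), (6,5)(W), (6,2)(W) are all W)
Every other cell has at least one move into one of the L cells above, so it is W.
(2,5): one of the L cells justified above, so L
(6,7): one of the L cells justified above, so L
(5,0): the move to (3,0) reaches an L cell, so W

(2,5): L, (6,7): L, (5,0): W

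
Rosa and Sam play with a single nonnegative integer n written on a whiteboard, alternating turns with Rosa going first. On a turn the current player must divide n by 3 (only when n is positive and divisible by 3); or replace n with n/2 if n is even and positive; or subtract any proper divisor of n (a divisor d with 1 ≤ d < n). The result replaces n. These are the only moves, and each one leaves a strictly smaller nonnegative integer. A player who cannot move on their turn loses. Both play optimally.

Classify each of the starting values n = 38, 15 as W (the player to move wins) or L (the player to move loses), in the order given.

38: W, 15: L

Classify positions by backward induction: terminal positions (no move available) are L. From any other position, the mover wins iff some move reaches an L.
n=0: no move → L
n=1: no move → L
n=2: can move to 1, which is L ⇒ W
n=3: can move to 1, which is L ⇒ W
n=4: moves to 2(W), 3(W); every one is W ⇒ L
n=5: can move to 4, which is L ⇒ W
n=6: can move to 4, which is L ⇒ W
n=7: the only move is to 6(W), a W ⇒ L
n=8: can move to 4, which is L ⇒ W
n=9: moves to 3(W), 6(W), 8(W); every one is W ⇒ L
n=10: can move to 9, which is L ⇒ W
n=11: the only move is to 10(W), a W ⇒ L
n=12: can move to 4, which is L ⇒ W
n=13: the only move is to 12(W), a W ⇒ L
n=14: can move to 7, which is L ⇒ W
n=15: moves to 5(W), 10(W), 12(W), 14(W); every one is W ⇒ L
n=16: can move to 15, which is L ⇒ W
n=17: the only move is to 16(W), a W ⇒ L
n=18: can move to 9, which is L ⇒ W
n=19: the only move is to 18(W), a W ⇒ L
n=20: can move to 15, which is L ⇒ W
n=21: can move to 7, which is L ⇒ W
n=22: can move to 11, which is L ⇒ W
n=23: the only move is to 22(W), a W ⇒ L
n=24: can move to 23, which is L ⇒ W
n=25: moves to 20(W), 24(W); every one is W ⇒ L
n=26: can move to 13, which is L ⇒ W
n=27: can move to 9, which is L ⇒ W
n=28: moves to 14(W), 21(W), 24(W), 26(W), 27(W); every one is W ⇒ L
n=29: can move to 28, which is L ⇒ W
n=30: can move to 15, which is L ⇒ W
n=31: the only move is to 30(W), a W ⇒ L
n=32: can move to 28, which is L ⇒ W
n=33: can move to 11, which is L ⇒ W
n=34: can move to 17, which is L ⇒ W
n=35: can move to 28, which is L ⇒ W
n=36: moves to 12(W), 18(W), 24(W), 27(W), 30(W), 32(W), 33(W), 34(W), 35(W); every one is W ⇒ L
n=37: can move to 36, which is L ⇒ W
n=38: can move to 19, which is L ⇒ W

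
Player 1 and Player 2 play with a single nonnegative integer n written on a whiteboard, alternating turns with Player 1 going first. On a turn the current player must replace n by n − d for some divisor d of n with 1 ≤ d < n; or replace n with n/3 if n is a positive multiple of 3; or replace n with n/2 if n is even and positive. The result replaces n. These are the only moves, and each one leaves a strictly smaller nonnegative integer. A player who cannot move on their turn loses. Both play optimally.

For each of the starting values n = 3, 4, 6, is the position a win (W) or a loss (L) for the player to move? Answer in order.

3: W, 4: L, 6: W

Use the standard recursion: the mover loses at a terminal position; elsewhere, the mover wins exactly when some move hands the opponent an L position.
n=0: no move → L
n=1: no move → L
n=2: →1(L), so W
n=3: →1(L), so W
n=4: →2(W), 3(W) — all W, so L
n=5: →4(L), so W
n=6: →4(L), so W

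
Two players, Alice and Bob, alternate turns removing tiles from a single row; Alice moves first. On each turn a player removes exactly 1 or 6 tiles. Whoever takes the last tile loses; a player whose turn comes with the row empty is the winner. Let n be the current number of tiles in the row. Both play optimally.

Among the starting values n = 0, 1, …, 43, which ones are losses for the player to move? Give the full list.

Compute win/loss labels from the base case upward. A position with no move is W. Any other position is W if it can reach an L in one move, else L.
n=0: no move; the opponent has just taken the last tile and therefore loses → W
n=1: only reaches 0(W), which is W → L
n=2: reaches L-position 1 → W
n=3: only reaches 2(W), which is W → L
n=4: reaches L-position 3 → W
n=5: only reaches 4(W), which is W → L
n=6: reaches L-position 5 → W
n=7: reaches L-position 1 → W
n=8: only reaches 7(W), 2(W), all W → L
n=9: reaches L-position 8 → W
n=10: only reaches 9(W), 4(W), all W → L
n=11: reaches L-position 10 → W
n=12: only reaches 11(W), 6(W), all W → L
n=13: reaches L-position 12 → W
n=14: reaches L-position 8 → W
n=15: only reaches 14(W), 9(W), all W → L
n=16: reaches L-position 15 → W
n=17: only reaches 16(W), 11(W), all W → L
n=18: reaches L-position 17 → W
n=19: only reaches 18(W), 13(W), all W → L
n=20: reaches L-position 19 → W
n=21: reaches L-position 15 → W
n=22: only reaches 21(W), 16(W), all W → L
n=23: reaches L-position 22 → W
n=24: only reaches 23(W), 18(W), all W → L
n=25: reaches L-position 24 → W
n=26: only reaches 25(W), 20(W), all W → L
n=27: reaches L-position 26 → W
n=28: reaches L-position 22 → W
n=29: only reaches 28(W), 23(W), all W → L
n=30: reaches L-position 29 → W
n=31: only reaches 30(W), 25(W), all W → L
n=32: reaches L-position 31 → W
n=33: only reaches 32(W), 27(W), all W → L
n=34: reaches L-position 33 → W
n=35: reaches L-position 29 → W
n=36: only reaches 35(W), 30(W), all W → L
n=37: reaches L-position 36 → W
n=38: only reaches 37(W), 32(W), all W → L
n=39: reaches L-position 38 → W
n=40: only reaches 39(W), 34(W), all W → L
n=41: reaches L-position 40 → W
n=42: reaches L-position 36 → W
n=43: only reaches 42(W), 37(W), all W → L
The losing starting values of n are exactly the entries labelled L in this table (19 of them).

1, 3, 5, 8, 10, 12, 15, 17, 19, 22, 24, 26, 29, 31, 33, 36, 38, 40, 43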